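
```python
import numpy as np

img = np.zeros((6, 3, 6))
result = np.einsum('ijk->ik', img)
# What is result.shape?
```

(6, 6)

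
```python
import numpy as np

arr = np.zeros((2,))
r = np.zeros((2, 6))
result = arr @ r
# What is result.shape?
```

(6,)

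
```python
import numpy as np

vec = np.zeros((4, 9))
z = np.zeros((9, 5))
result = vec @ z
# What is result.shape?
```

(4, 5)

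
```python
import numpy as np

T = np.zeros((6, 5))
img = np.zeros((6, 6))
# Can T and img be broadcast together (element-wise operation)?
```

No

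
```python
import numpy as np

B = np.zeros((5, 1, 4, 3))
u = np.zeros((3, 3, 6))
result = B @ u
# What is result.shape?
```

(5, 3, 4, 6)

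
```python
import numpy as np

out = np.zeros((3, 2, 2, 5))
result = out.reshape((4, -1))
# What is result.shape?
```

(4, 15)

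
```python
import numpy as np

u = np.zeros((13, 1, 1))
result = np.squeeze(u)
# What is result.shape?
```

(13,)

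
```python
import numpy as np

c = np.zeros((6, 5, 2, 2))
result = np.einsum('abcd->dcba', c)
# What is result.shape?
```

(2, 2, 5, 6)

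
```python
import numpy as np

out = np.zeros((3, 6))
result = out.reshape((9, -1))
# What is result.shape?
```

(9, 2)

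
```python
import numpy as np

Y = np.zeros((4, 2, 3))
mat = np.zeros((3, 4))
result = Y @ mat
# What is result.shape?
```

(4, 2, 4)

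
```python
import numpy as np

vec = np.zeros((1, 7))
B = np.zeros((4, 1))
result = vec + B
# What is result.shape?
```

(4, 7)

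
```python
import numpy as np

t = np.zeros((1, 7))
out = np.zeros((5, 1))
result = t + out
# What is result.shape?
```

(5, 7)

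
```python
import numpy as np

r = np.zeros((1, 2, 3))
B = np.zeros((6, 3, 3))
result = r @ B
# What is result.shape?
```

(6, 2, 3)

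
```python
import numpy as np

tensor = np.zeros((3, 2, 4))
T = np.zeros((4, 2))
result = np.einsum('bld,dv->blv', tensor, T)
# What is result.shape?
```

(3, 2, 2)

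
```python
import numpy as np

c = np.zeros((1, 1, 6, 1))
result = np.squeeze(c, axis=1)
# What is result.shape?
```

(1, 6, 1)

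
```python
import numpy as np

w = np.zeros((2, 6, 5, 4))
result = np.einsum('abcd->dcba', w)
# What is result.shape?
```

(4, 5, 6, 2)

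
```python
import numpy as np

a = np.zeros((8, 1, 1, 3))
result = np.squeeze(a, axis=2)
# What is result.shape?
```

(8, 1, 3)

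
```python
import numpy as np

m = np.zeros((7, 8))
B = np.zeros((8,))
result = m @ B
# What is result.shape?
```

(7,)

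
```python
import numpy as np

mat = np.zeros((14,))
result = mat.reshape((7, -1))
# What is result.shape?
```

(7, 2)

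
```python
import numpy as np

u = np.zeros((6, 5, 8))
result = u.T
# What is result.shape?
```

(8, 5, 6)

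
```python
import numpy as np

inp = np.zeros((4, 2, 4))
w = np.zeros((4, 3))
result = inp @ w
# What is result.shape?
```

(4, 2, 3)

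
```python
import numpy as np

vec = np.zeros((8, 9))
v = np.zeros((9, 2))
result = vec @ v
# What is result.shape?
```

(8, 2)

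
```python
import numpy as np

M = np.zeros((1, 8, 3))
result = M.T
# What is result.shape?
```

(3, 8, 1)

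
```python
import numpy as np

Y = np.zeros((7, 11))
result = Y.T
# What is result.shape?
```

(11, 7)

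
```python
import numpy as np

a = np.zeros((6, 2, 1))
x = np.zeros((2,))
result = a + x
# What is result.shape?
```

(6, 2, 2)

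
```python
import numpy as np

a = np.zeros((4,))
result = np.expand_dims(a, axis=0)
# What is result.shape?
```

(1, 4)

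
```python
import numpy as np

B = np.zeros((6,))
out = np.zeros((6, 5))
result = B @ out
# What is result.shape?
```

(5,)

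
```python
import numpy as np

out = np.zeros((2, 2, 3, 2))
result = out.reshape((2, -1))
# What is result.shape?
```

(2, 12)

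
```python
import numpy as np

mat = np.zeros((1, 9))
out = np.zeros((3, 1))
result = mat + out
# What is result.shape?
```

(3, 9)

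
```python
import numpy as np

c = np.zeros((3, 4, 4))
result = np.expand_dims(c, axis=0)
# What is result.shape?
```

(1, 3, 4, 4)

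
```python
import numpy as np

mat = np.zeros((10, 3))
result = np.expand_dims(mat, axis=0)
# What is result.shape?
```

(1, 10, 3)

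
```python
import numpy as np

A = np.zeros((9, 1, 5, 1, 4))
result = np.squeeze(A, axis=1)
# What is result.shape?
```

(9, 5, 1, 4)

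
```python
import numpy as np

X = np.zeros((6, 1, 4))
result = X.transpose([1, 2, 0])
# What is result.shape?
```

(1, 4, 6)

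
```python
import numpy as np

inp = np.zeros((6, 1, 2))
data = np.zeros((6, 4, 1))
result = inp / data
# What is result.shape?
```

(6, 4, 2)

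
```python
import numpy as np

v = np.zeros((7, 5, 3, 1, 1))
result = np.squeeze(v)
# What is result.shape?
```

(7, 5, 3)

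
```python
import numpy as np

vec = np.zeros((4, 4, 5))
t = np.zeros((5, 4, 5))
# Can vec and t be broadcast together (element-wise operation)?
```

No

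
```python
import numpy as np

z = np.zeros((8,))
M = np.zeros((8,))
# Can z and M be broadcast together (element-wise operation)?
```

Yes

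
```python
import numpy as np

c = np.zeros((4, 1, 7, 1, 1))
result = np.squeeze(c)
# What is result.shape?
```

(4, 7)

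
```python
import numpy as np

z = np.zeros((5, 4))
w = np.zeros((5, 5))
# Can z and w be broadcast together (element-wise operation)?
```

No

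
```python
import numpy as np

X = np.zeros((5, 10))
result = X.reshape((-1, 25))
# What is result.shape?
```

(2, 25)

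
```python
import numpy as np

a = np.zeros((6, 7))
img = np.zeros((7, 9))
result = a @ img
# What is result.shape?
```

(6, 9)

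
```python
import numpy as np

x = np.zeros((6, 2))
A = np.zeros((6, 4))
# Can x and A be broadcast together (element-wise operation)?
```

No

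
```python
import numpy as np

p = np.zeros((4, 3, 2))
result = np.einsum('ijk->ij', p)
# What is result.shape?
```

(4, 3)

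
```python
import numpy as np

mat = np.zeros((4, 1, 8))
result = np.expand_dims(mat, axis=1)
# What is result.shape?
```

(4, 1, 1, 8)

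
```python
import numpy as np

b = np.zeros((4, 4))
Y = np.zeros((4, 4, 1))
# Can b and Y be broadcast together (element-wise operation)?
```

Yes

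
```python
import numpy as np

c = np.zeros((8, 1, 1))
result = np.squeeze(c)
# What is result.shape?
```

(8,)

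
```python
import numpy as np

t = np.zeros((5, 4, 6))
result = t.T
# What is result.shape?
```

(6, 4, 5)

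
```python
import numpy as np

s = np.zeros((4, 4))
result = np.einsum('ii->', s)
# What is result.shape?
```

()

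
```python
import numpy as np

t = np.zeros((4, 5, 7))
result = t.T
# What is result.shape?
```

(7, 5, 4)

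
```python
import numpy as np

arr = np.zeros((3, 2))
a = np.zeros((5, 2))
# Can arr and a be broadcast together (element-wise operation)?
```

No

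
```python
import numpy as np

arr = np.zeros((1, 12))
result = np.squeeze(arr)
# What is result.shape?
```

(12,)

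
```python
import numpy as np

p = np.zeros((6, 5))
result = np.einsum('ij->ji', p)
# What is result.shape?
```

(5, 6)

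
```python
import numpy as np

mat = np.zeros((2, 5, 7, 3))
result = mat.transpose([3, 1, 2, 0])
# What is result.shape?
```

(3, 5, 7, 2)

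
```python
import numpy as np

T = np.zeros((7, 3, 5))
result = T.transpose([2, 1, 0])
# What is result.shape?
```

(5, 3, 7)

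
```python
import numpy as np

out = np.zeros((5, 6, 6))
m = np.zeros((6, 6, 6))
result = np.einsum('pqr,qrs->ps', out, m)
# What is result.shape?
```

(5, 6)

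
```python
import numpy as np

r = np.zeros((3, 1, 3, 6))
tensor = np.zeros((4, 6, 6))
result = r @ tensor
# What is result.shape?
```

(3, 4, 3, 6)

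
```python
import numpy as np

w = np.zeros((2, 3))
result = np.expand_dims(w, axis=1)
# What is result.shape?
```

(2, 1, 3)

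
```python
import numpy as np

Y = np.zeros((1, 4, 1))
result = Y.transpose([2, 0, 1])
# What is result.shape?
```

(1, 1, 4)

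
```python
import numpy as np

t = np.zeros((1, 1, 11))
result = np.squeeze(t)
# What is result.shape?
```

(11,)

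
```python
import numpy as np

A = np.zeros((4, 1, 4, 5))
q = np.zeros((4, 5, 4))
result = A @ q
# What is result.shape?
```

(4, 4, 4, 4)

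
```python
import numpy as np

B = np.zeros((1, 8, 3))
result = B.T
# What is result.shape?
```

(3, 8, 1)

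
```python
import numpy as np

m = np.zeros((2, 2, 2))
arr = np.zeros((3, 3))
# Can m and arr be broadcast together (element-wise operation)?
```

No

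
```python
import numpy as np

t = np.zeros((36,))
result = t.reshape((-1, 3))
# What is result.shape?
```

(12, 3)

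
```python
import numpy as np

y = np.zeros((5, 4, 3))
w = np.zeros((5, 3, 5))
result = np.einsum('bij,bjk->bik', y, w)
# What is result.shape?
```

(5, 4, 5)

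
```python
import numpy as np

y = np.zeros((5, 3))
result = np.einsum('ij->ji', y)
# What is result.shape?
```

(3, 5)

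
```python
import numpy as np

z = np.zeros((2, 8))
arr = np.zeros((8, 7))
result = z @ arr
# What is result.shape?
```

(2, 7)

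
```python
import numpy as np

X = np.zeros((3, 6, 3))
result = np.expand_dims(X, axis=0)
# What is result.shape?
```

(1, 3, 6, 3)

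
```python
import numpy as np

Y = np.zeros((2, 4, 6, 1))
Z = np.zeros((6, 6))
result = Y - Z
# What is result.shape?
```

(2, 4, 6, 6)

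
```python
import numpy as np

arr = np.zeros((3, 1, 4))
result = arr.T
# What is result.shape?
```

(4, 1, 3)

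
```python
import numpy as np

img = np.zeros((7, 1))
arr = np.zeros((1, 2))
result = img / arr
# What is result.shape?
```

(7, 2)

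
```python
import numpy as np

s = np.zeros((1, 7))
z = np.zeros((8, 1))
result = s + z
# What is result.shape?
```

(8, 7)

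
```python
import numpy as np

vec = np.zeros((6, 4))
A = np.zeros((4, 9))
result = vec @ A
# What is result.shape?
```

(6, 9)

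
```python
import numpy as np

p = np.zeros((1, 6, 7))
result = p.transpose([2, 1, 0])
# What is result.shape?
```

(7, 6, 1)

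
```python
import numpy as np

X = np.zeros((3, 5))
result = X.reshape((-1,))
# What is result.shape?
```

(15,)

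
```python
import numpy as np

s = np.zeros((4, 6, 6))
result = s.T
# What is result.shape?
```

(6, 6, 4)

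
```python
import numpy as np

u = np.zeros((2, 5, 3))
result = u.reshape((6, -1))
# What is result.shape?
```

(6, 5)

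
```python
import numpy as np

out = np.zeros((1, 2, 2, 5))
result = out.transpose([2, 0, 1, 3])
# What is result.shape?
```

(2, 1, 2, 5)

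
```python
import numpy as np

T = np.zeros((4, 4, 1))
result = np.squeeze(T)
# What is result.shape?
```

(4, 4)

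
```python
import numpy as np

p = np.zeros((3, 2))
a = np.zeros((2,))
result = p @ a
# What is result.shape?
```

(3,)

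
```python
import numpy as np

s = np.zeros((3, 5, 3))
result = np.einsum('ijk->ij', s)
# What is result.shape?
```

(3, 5)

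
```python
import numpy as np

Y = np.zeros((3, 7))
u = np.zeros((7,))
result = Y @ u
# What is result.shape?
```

(3,)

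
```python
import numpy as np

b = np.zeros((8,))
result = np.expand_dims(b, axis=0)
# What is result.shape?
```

(1, 8)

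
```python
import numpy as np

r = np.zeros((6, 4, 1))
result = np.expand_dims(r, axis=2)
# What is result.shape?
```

(6, 4, 1, 1)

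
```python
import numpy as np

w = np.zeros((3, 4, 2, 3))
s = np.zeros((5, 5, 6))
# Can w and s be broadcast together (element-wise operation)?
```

No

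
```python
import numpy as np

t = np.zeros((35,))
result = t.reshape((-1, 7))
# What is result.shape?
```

(5, 7)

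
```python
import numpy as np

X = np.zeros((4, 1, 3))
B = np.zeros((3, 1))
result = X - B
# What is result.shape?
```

(4, 3, 3)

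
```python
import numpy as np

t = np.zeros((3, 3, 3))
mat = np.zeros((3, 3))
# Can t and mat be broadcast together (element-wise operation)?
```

Yes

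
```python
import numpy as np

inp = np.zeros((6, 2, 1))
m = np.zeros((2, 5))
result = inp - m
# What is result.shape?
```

(6, 2, 5)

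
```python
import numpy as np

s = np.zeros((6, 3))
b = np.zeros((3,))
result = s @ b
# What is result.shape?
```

(6,)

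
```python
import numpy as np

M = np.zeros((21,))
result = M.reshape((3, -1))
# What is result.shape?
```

(3, 7)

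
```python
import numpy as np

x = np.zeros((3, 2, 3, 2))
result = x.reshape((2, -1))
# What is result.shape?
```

(2, 18)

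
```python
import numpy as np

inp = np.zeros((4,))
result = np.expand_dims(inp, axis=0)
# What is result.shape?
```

(1, 4)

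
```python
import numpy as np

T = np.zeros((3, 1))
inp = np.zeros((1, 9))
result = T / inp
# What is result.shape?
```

(3, 9)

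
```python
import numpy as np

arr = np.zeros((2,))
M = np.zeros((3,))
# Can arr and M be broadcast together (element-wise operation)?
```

No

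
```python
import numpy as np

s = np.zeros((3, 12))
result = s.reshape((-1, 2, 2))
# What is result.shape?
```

(9, 2, 2)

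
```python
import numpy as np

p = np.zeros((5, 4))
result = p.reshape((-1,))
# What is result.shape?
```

(20,)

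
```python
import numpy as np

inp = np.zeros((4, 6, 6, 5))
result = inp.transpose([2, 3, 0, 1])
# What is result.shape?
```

(6, 5, 4, 6)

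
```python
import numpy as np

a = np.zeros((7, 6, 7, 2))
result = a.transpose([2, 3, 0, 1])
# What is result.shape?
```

(7, 2, 7, 6)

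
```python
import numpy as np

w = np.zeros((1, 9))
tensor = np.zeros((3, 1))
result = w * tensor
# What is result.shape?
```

(3, 9)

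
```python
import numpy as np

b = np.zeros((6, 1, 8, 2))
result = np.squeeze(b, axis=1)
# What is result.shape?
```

(6, 8, 2)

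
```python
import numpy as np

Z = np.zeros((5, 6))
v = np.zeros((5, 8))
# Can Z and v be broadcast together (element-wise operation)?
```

No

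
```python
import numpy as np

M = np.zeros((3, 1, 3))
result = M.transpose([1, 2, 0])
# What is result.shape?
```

(1, 3, 3)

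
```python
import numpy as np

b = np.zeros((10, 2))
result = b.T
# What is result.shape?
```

(2, 10)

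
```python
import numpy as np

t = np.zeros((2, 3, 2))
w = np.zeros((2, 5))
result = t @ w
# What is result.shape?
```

(2, 3, 5)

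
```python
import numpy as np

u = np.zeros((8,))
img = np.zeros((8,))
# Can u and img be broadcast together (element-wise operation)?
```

Yes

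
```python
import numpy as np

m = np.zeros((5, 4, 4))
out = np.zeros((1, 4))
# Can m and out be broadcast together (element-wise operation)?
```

Yes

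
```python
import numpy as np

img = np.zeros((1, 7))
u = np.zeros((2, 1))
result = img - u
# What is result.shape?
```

(2, 7)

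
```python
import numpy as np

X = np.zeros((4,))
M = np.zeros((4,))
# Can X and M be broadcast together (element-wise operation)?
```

Yes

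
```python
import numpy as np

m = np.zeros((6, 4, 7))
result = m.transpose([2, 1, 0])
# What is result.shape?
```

(7, 4, 6)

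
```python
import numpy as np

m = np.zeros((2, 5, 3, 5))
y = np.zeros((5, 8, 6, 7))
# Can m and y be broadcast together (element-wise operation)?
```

No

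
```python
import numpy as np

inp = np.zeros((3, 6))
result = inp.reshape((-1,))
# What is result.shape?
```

(18,)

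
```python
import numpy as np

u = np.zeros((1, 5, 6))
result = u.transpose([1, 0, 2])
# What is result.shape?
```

(5, 1, 6)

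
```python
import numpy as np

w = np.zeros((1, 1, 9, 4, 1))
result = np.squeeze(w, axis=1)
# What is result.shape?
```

(1, 9, 4, 1)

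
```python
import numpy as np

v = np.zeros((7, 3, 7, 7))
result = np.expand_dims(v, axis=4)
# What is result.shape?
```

(7, 3, 7, 7, 1)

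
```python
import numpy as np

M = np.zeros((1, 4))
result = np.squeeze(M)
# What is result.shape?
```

(4,)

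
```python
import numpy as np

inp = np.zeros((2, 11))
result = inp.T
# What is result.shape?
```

(11, 2)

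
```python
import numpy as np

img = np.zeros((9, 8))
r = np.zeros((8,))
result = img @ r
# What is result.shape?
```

(9,)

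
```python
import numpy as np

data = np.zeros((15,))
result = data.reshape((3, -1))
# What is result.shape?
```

(3, 5)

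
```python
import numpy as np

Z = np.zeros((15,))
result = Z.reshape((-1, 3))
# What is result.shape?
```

(5, 3)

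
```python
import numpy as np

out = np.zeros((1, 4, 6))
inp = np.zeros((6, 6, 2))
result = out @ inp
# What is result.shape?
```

(6, 4, 2)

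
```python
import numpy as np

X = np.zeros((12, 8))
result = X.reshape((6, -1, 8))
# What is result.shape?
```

(6, 2, 8)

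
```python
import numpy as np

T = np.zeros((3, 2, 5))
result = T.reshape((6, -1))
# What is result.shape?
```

(6, 5)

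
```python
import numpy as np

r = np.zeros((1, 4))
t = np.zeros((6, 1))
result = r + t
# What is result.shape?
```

(6, 4)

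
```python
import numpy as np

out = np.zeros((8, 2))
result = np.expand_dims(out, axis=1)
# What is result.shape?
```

(8, 1, 2)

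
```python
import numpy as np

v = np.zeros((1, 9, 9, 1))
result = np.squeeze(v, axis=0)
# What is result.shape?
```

(9, 9, 1)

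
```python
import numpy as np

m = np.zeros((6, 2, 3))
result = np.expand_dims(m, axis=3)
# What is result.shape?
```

(6, 2, 3, 1)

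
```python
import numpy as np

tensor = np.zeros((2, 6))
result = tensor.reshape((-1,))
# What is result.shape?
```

(12,)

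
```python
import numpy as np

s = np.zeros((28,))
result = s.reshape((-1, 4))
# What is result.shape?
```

(7, 4)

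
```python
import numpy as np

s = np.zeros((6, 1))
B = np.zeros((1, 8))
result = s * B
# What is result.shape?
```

(6, 8)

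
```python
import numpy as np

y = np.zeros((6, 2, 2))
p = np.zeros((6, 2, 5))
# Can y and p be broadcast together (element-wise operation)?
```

No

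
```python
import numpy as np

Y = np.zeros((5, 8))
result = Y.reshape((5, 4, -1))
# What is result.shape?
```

(5, 4, 2)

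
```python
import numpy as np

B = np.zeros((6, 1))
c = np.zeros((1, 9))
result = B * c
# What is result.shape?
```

(6, 9)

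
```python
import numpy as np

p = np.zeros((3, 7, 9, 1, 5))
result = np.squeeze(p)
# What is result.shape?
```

(3, 7, 9, 5)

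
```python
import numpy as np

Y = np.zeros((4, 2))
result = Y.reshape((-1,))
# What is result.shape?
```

(8,)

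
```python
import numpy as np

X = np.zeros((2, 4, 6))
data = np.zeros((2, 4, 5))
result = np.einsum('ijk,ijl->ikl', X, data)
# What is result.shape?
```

(2, 6, 5)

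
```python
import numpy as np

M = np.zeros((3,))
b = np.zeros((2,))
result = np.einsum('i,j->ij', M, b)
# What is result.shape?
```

(3, 2)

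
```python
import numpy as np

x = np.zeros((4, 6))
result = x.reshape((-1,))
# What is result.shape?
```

(24,)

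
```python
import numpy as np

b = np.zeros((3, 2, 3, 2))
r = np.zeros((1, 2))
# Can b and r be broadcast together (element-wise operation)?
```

Yes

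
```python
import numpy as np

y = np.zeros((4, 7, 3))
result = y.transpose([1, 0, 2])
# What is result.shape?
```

(7, 4, 3)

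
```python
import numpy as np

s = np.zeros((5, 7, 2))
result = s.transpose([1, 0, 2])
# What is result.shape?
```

(7, 5, 2)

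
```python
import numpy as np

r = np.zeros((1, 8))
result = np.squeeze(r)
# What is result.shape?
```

(8,)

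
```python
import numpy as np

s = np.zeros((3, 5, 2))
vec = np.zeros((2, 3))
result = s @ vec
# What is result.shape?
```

(3, 5, 3)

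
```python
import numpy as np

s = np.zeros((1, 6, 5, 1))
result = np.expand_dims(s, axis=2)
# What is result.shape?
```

(1, 6, 1, 5, 1)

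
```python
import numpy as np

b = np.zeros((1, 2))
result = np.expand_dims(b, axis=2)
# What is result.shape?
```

(1, 2, 1)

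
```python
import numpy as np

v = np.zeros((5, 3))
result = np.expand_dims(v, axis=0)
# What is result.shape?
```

(1, 5, 3)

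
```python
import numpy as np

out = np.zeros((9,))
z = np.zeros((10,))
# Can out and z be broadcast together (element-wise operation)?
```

No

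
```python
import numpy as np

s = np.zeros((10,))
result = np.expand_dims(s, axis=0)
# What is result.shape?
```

(1, 10)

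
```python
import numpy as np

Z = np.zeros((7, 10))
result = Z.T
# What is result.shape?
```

(10, 7)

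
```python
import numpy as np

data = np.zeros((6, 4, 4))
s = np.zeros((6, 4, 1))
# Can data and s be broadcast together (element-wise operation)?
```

Yes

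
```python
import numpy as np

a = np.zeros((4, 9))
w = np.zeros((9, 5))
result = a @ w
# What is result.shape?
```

(4, 5)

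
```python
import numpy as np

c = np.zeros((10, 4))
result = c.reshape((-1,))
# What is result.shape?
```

(40,)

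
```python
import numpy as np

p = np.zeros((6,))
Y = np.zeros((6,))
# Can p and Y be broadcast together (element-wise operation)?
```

Yes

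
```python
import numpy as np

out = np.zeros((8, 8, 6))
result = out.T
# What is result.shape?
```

(6, 8, 8)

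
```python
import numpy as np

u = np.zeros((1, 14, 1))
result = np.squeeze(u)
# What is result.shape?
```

(14,)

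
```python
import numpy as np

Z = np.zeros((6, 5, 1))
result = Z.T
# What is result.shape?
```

(1, 5, 6)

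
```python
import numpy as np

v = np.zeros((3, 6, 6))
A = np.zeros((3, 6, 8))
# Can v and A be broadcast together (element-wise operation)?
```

No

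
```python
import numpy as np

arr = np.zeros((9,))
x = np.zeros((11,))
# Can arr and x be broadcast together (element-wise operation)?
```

No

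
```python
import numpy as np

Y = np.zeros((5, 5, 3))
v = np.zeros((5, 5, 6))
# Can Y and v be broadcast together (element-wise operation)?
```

No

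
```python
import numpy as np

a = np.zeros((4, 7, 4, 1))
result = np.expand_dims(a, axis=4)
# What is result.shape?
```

(4, 7, 4, 1, 1)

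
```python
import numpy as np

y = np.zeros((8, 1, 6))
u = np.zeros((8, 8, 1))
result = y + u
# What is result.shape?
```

(8, 8, 6)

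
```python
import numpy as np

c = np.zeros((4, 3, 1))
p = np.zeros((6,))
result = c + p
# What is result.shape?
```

(4, 3, 6)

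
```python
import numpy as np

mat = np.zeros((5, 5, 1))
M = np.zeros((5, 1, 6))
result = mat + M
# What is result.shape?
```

(5, 5, 6)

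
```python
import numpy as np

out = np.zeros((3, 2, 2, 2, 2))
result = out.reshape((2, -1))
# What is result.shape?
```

(2, 24)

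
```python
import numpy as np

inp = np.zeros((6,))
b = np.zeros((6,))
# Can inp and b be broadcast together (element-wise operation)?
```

Yes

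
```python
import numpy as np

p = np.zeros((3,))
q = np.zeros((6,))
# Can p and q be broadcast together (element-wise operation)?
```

No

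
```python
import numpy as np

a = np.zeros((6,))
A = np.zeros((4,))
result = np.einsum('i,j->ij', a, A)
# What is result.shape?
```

(6, 4)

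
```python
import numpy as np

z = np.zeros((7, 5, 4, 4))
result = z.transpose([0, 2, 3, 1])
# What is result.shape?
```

(7, 4, 4, 5)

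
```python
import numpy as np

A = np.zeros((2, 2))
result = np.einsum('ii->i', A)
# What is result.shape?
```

(2,)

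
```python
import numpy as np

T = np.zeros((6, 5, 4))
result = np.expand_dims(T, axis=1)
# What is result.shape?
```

(6, 1, 5, 4)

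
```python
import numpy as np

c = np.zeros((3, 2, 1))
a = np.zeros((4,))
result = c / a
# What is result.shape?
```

(3, 2, 4)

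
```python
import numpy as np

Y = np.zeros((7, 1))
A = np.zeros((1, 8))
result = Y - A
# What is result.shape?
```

(7, 8)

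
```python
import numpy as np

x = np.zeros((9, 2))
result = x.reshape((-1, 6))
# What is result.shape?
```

(3, 6)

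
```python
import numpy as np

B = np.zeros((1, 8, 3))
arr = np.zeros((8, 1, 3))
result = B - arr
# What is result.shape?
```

(8, 8, 3)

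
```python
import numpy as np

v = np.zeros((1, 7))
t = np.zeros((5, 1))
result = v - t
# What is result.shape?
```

(5, 7)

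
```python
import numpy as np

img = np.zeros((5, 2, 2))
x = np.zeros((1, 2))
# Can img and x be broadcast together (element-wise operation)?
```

Yes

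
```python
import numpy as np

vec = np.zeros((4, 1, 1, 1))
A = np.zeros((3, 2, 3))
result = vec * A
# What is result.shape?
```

(4, 3, 2, 3)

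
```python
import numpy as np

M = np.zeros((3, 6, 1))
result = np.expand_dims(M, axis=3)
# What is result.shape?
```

(3, 6, 1, 1)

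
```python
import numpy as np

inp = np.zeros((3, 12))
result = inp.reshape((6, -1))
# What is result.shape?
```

(6, 6)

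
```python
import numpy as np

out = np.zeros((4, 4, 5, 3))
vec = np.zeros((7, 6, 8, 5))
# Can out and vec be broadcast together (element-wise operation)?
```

No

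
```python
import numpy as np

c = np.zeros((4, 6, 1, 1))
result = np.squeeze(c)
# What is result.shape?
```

(4, 6)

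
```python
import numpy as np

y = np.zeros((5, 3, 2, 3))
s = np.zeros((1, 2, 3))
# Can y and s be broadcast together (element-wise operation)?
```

Yes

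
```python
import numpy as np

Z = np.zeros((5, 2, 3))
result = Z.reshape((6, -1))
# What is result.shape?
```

(6, 5)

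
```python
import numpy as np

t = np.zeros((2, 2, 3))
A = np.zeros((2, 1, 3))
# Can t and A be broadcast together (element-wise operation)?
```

Yes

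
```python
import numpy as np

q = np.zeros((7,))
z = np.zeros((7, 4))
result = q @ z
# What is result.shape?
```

(4,)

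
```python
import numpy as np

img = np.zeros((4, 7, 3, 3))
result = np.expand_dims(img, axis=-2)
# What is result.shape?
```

(4, 7, 3, 1, 3)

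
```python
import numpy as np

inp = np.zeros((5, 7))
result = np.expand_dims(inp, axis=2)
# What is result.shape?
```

(5, 7, 1)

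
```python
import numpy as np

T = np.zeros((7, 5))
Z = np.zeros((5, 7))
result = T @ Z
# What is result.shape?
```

(7, 7)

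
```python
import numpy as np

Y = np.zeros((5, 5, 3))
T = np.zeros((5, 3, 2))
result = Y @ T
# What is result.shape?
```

(5, 5, 2)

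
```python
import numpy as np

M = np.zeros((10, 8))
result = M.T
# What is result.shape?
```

(8, 10)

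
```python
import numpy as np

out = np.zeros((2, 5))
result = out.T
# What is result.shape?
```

(5, 2)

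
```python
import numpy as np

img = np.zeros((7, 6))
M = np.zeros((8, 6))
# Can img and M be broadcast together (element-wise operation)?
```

No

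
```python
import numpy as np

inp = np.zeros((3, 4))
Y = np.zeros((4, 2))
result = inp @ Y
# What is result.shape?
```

(3, 2)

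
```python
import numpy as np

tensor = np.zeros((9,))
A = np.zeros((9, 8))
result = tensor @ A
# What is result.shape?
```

(8,)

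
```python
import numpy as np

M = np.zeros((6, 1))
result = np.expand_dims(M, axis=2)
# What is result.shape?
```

(6, 1, 1)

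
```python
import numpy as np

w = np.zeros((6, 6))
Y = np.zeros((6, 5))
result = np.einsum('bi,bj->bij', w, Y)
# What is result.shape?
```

(6, 6, 5)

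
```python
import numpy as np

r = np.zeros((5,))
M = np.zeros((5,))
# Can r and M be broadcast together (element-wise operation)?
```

Yes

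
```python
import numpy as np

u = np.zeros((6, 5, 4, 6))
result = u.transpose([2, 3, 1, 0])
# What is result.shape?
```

(4, 6, 5, 6)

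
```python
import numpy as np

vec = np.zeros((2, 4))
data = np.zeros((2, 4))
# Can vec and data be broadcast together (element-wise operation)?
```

Yes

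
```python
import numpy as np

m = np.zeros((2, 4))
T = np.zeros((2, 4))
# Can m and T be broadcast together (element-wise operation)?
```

Yes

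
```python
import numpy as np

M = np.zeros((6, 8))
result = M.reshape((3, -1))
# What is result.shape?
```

(3, 16)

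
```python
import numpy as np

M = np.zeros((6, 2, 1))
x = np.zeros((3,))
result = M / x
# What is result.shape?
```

(6, 2, 3)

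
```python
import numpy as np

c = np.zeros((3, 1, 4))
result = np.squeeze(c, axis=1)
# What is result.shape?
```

(3, 4)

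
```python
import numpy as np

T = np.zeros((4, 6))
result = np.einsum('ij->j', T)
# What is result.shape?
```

(6,)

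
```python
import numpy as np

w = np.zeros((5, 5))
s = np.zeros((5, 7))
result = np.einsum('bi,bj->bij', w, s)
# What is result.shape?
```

(5, 5, 7)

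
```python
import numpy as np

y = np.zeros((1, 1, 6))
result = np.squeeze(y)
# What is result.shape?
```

(6,)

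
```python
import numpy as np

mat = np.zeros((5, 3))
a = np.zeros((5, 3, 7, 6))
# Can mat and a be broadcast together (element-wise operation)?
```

No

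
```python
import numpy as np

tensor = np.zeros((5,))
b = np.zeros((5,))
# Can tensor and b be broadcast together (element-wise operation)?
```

Yes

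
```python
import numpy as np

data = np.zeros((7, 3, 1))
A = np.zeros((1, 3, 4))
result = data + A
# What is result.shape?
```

(7, 3, 4)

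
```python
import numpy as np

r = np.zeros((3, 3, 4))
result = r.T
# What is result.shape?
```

(4, 3, 3)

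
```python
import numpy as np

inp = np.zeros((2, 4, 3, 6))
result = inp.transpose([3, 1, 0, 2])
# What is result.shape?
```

(6, 4, 2, 3)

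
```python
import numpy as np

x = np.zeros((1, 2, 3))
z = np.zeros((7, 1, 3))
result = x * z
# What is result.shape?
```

(7, 2, 3)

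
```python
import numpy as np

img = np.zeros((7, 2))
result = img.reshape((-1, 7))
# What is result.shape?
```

(2, 7)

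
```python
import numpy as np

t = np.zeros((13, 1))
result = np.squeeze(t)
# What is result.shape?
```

(13,)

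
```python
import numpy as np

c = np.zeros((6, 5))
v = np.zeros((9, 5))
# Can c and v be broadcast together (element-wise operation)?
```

No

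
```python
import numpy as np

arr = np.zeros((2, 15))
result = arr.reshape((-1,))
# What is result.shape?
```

(30,)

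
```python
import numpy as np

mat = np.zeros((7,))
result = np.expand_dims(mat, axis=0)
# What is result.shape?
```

(1, 7)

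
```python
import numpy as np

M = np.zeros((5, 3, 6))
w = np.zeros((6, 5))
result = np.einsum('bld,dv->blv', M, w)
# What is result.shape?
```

(5, 3, 5)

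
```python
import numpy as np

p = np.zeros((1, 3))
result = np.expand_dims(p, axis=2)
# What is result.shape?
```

(1, 3, 1)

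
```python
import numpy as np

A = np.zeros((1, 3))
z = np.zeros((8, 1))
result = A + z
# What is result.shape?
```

(8, 3)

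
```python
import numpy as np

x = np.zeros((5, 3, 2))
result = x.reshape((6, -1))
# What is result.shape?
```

(6, 5)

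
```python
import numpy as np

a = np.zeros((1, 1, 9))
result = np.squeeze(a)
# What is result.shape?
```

(9,)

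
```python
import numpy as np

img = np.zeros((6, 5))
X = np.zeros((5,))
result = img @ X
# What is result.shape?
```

(6,)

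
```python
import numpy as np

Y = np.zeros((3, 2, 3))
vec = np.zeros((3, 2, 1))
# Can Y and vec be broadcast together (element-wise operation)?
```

Yes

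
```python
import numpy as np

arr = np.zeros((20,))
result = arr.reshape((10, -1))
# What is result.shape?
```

(10, 2)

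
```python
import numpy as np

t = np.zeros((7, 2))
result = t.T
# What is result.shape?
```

(2, 7)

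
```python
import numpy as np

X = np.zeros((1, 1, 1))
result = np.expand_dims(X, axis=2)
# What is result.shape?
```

(1, 1, 1, 1)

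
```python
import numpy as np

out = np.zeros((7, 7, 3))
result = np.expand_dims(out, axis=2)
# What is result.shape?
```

(7, 7, 1, 3)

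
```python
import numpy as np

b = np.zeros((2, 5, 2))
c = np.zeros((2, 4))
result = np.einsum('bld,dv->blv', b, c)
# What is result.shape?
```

(2, 5, 4)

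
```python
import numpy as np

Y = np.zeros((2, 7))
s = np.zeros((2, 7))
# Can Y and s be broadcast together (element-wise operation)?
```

Yes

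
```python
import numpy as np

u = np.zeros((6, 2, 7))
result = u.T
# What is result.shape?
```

(7, 2, 6)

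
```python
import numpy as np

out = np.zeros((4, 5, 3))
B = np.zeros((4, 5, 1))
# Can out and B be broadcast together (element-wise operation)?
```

Yes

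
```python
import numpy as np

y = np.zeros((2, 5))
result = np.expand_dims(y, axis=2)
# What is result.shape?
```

(2, 5, 1)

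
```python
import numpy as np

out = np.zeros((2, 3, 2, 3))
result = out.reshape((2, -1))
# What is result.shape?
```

(2, 18)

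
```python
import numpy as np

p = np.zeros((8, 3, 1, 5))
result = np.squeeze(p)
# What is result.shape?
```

(8, 3, 5)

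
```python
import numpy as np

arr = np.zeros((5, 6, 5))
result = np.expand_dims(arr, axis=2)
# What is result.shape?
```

(5, 6, 1, 5)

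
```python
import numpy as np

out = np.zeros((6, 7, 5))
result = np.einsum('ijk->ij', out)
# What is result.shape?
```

(6, 7)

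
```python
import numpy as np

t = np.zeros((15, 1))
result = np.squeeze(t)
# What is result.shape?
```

(15,)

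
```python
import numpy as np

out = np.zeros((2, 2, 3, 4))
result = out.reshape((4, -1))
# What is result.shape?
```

(4, 12)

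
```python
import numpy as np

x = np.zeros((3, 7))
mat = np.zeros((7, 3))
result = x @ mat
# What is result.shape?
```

(3, 3)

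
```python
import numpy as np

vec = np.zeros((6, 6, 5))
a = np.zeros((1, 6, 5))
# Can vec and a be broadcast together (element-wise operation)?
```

Yes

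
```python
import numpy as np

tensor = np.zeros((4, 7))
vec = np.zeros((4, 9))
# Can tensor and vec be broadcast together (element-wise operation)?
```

No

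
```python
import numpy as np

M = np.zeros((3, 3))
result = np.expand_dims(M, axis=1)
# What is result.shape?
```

(3, 1, 3)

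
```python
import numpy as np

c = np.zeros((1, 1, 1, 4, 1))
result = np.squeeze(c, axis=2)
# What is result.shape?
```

(1, 1, 4, 1)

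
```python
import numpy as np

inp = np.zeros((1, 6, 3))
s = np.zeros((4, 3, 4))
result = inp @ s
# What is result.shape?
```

(4, 6, 4)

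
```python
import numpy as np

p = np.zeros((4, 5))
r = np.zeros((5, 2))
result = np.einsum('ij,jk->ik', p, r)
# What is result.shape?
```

(4, 2)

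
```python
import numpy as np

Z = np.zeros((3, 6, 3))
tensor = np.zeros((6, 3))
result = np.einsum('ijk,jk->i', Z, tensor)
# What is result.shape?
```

(3,)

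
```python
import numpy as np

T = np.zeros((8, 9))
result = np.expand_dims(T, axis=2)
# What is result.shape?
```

(8, 9, 1)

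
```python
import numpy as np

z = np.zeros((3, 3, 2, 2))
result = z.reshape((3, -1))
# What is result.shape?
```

(3, 12)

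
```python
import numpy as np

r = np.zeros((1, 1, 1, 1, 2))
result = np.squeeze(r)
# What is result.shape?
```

(2,)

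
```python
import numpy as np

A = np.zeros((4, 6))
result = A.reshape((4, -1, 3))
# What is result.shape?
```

(4, 2, 3)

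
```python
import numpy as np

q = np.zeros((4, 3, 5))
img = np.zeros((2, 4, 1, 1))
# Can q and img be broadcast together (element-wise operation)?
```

Yes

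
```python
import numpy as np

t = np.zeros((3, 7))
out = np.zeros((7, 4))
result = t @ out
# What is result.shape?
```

(3, 4)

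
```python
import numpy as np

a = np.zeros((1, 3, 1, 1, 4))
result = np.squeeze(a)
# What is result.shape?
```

(3, 4)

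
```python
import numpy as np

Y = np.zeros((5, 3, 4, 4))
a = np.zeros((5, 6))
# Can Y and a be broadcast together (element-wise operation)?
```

No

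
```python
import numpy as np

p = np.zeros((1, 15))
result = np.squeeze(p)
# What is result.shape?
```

(15,)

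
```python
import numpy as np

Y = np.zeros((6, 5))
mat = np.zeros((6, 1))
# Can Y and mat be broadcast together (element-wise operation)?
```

Yes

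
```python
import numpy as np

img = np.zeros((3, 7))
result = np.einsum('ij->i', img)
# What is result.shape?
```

(3,)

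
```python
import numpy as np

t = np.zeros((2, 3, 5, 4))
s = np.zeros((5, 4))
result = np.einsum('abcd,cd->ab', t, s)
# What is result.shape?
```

(2, 3)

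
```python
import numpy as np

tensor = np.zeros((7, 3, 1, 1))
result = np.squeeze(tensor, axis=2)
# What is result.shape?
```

(7, 3, 1)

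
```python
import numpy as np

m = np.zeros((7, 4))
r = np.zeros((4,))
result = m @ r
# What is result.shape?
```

(7,)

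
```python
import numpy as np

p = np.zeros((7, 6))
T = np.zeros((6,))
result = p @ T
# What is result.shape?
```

(7,)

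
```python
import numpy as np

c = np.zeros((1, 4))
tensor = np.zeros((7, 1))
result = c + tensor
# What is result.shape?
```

(7, 4)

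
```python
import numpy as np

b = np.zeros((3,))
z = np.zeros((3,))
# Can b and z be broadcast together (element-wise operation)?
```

Yes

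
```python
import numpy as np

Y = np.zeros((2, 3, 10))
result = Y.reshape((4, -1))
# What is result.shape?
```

(4, 15)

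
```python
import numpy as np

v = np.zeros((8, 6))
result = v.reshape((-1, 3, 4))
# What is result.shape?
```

(4, 3, 4)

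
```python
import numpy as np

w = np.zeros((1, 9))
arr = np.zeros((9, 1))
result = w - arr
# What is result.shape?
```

(9, 9)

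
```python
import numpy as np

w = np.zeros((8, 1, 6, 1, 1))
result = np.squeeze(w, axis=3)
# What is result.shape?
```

(8, 1, 6, 1)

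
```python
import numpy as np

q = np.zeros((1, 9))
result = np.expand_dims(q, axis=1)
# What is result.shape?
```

(1, 1, 9)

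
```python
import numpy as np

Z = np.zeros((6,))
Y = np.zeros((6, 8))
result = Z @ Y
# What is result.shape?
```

(8,)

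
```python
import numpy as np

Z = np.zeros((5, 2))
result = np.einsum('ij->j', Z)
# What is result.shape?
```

(2,)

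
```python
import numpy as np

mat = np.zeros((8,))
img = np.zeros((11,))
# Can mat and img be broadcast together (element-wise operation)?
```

No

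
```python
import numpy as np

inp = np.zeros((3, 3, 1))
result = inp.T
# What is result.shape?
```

(1, 3, 3)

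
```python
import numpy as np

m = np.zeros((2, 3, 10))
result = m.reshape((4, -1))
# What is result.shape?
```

(4, 15)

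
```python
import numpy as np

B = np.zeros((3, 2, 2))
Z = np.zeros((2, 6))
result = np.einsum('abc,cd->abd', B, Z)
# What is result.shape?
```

(3, 2, 6)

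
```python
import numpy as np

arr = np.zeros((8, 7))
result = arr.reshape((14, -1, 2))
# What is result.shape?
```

(14, 2, 2)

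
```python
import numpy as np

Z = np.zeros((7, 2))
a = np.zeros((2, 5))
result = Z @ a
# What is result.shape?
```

(7, 5)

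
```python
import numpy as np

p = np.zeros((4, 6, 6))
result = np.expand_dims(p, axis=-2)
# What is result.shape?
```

(4, 6, 1, 6)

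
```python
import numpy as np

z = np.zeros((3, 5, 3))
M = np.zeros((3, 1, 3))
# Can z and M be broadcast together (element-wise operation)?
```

Yes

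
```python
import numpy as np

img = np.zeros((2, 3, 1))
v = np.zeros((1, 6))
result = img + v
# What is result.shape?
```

(2, 3, 6)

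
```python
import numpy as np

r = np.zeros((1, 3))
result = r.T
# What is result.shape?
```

(3, 1)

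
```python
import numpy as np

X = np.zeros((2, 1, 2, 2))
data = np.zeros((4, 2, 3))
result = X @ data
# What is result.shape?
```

(2, 4, 2, 3)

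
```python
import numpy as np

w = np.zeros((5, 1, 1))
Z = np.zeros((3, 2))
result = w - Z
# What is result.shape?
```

(5, 3, 2)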